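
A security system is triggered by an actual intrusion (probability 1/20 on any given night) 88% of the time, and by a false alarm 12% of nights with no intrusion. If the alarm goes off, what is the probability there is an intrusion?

Let D = the rare event, + = positive/flagged.
P(D) = 1/20
P(+|D) = 88/100 = 22/25
P(+|D') = 12/100 = 3/25
P(+) = P(+|D)P(D) + P(+|D')P(D')
     = \frac{22}{25} × \frac{1}{20} + \frac{3}{25} × \frac{19}{20}
     = \frac{79}{500}
P(D|+) = P(+|D)P(D)/P(+) = \frac{22}{79}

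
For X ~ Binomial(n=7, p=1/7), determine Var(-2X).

For X ~ Binomial(n=7, p=1/7):
Var(X) = \frac{6}{7}
Var(-2X) = (-2)² × Var(X) = 4 × \frac{6}{7} = \frac{24}{7}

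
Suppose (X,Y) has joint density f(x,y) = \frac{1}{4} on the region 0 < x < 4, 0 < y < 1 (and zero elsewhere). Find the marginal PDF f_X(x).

f_X(x) = ∫_0^1 f(x,y) dy
= ∫_0^1 \frac{1}{4} dy
= \frac{1}{4} for 0 < x < 4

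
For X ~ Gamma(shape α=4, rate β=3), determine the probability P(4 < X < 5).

P(4 < X < 5) = ∫_{4}^{5} f(x) dx
where f(x) = \frac{27 x^{3} e^{- 3 x}}{2}
= \frac{-691 + 373 e^{3}}{e^{15}}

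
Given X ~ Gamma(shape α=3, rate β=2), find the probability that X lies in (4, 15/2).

P(4 < X < 15/2) = ∫_{4}^{15/2} f(x) dx
where f(x) = 4 x^{2} e^{- 2 x}
= \frac{-257 + 82 e^{7}}{2 e^{15}}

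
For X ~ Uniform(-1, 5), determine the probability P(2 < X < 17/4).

P(2 < X < 17/4) = ∫_{2}^{17/4} f(x) dx
where f(x) = \frac{1}{6}
= \frac{3}{8}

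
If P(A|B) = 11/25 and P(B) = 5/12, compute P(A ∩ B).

By definition, P(A|B) = P(A ∩ B) / P(B)
So P(A ∩ B) = P(A|B) × P(B)
= 11/25 × 5/12
= 11/60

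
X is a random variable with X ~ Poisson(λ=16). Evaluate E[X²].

Using the identity E[X²] = Var(X) + (E[X])²:
E[X] = 16
Var(X) = 16
E[X²] = 16 + (16)²
= 272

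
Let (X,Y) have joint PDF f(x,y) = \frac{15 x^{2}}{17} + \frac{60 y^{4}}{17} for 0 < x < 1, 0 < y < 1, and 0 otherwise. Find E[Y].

E[Y] = ∫_0^1 ∫_0^1 y × f(x,y) dx dy
= \frac{25}{34}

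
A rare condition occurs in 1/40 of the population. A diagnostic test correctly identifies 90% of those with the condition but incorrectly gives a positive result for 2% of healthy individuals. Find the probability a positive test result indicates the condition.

Let D = the rare event, + = positive/flagged.
P(D) = 1/40
P(+|D) = 90/100 = 9/10
P(+|D') = 2/100 = 1/50
P(+) = P(+|D)P(D) + P(+|D')P(D')
     = \frac{9}{10} × \frac{1}{40} + \frac{1}{50} × \frac{39}{40}
     = \frac{21}{500}
P(D|+) = P(+|D)P(D)/P(+) = \frac{15}{28}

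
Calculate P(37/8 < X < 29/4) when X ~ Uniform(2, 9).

P(37/8 < X < 29/4) = ∫_{37/8}^{29/4} f(x) dx
where f(x) = \frac{1}{7}
= \frac{3}{8}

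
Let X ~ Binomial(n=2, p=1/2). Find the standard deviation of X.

For X ~ Binomial(n=2, p=1/2):
Var(X) = \frac{1}{2}
SD(X) = √(Var(X)) = √(\frac{1}{2}) = \frac{\sqrt{2}}{2}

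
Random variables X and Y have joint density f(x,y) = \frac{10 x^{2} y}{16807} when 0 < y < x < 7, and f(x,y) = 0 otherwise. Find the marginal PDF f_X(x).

f_X(x) = ∫_0^x \frac{10 x^{2} y}{16807} dy = \frac{5 x^{4}}{16807}
for 0 < x < 7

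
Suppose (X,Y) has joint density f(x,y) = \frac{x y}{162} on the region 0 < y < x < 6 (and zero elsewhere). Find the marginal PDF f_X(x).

f_X(x) = ∫_0^x \frac{x y}{162} dy = \frac{x^{3}}{324}
for 0 < x < 6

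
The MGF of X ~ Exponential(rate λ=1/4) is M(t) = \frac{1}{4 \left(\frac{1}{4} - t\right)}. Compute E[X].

To find E[X], compute M^(1)(0):
M^(1)(t) = \frac{1}{4 \left(\frac{1}{4} - t\right)^{2}}
M^(1)(0) = 4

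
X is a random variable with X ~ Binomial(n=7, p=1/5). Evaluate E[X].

For X ~ Binomial(n=7, p=1/5), the expected value is:
E[X] = \frac{7}{5}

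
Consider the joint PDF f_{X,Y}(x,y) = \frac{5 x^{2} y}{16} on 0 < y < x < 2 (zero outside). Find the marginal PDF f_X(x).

f_X(x) = ∫_0^x \frac{5 x^{2} y}{16} dy = \frac{5 x^{4}}{32}
for 0 < x < 2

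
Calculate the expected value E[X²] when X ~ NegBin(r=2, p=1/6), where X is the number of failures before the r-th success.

Using the identity E[X²] = Var(X) + (E[X])²:
E[X] = 10
Var(X) = 60
E[X²] = 60 + (10)²
= 160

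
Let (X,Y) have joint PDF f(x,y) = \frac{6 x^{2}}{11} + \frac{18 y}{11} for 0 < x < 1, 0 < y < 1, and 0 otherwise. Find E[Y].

E[Y] = ∫_0^1 ∫_0^1 y × f(x,y) dx dy
= \frac{7}{11}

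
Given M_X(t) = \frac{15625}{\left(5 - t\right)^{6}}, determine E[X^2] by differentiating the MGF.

To find E[X^2], compute M^(2)(0):
M^(1)(t) = \frac{93750}{\left(5 - t\right)^{7}}
M^(2)(t) = \frac{656250}{\left(5 - t\right)^{8}}
M^(2)(0) = \frac{42}{25}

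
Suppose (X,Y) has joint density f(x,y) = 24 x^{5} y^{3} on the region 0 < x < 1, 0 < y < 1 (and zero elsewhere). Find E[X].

E[X] = ∫_0^1 ∫_0^1 x × f(x,y) dy dx
= ∫_0^1 ∫_0^1 x × (24 x^{5} y^{3}) dy dx
= \frac{6}{7}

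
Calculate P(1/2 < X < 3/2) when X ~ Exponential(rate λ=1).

P(1/2 < X < 3/2) = ∫_{1/2}^{3/2} f(x) dx
where f(x) = e^{- x}
= - \frac{1 - e}{e^{\frac{3}{2}}}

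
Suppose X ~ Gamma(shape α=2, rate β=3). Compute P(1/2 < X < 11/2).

P(1/2 < X < 11/2) = ∫_{1/2}^{11/2} f(x) dx
where f(x) = 9 x e^{- 3 x}
= \frac{5 \left(-7 + e^{15}\right)}{2 e^{\frac{33}{2}}}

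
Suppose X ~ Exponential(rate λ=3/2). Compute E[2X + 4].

For X ~ Exponential(rate λ=3/2):
E[X] = \frac{2}{3}
E[2X + 4] = 2 × E[X] + 4 = \frac{16}{3}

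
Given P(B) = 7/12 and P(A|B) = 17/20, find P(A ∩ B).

By definition, P(A|B) = P(A ∩ B) / P(B)
So P(A ∩ B) = P(A|B) × P(B)
= 17/20 × 7/12
= 119/240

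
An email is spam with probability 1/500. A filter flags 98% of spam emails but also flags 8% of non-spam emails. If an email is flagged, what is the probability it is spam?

Let D = the rare event, + = positive/flagged.
P(D) = 1/500
P(+|D) = 98/100 = 49/50
P(+|D') = 8/100 = 2/25
P(+) = P(+|D)P(D) + P(+|D')P(D')
     = \frac{49}{50} × \frac{1}{500} + \frac{2}{25} × \frac{499}{500}
     = \frac{409}{5000}
P(D|+) = P(+|D)P(D)/P(+) = \frac{49}{2045}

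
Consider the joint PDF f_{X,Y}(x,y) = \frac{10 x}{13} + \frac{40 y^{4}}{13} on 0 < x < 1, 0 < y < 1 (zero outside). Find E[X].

E[X] = ∫_0^1 ∫_0^1 x × f(x,y) dy dx
= ∫_0^1 ∫_0^1 x × (\frac{10 x}{13} + \frac{40 y^{4}}{13}) dy dx
= \frac{22}{39}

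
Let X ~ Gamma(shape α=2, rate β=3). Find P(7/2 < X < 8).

P(7/2 < X < 8) = ∫_{7/2}^{8} f(x) dx
where f(x) = 9 x e^{- 3 x}
= - \frac{25}{e^{24}} + \frac{23}{2 e^{\frac{21}{2}}}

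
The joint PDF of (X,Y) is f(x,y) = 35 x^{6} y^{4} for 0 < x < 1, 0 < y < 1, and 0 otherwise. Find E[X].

E[X] = ∫_0^1 ∫_0^1 x × f(x,y) dy dx
= ∫_0^1 ∫_0^1 x × (35 x^{6} y^{4}) dy dx
= \frac{7}{8}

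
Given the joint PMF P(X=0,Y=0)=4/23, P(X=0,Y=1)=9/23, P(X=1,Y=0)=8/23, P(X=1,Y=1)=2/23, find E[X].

First find marginal of X:
P(X=0) = 13/23
P(X=1) = 10/23
E[X] = 0 × 13/23 + 1 × 10/23 = 10/23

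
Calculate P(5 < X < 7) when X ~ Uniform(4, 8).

P(5 < X < 7) = ∫_{5}^{7} f(x) dx
where f(x) = \frac{1}{4}
= \frac{1}{2}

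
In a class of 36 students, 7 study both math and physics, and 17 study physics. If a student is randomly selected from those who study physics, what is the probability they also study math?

P(A ∩ B) = 7/36
P(B) = 17/36
P(A|B) = P(A ∩ B) / P(B) = (7/36) / (17/36) = 7/17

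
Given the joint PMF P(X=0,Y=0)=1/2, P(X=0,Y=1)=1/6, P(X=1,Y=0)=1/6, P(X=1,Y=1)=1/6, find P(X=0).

P(X=0) = P(X=0,Y=0) + P(X=0,Y=1)
= 1/2 + 1/6
= 2/3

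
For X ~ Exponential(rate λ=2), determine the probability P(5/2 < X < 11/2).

P(5/2 < X < 11/2) = ∫_{5/2}^{11/2} f(x) dx
where f(x) = 2 e^{- 2 x}
= - \frac{1 - e^{6}}{e^{11}}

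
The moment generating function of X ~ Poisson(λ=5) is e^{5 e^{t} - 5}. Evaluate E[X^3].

To find E[X^3], compute M^(3)(0):
M^(1)(t) = 5 e^{t} e^{5 e^{t} - 5}
M^(2)(t) = 25 e^{2 t} e^{5 e^{t} - 5} + 5 e^{t} e^{5 e^{t} - 5}
M^(3)(t) = 125 e^{3 t} e^{5 e^{t} - 5} + 75 e^{2 t} e^{5 e^{t} - 5} + 5 e^{t} e^{5 e^{t} - 5}
M^(3)(0) = 205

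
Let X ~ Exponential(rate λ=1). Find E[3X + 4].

For X ~ Exponential(rate λ=1):
E[X] = 1
E[3X + 4] = 3 × E[X] + 4 = 7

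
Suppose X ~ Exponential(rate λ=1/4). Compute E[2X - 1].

For X ~ Exponential(rate λ=1/4):
E[X] = 4
E[2X - 1] = 2 × E[X] - 1 = 7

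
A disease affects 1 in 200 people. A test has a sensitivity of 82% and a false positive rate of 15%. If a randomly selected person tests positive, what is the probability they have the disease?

Let D = the rare event, + = positive/flagged.
P(D) = 1/200
P(+|D) = 82/100 = 41/50
P(+|D') = 15/100 = 3/20
P(+) = P(+|D)P(D) + P(+|D')P(D')
     = \frac{41}{50} × \frac{1}{200} + \frac{3}{20} × \frac{199}{200}
     = \frac{3067}{20000}
P(D|+) = P(+|D)P(D)/P(+) = \frac{82}{3067}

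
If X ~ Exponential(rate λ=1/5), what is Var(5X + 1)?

For X ~ Exponential(rate λ=1/5):
Var(X) = 25
Var(5X + 1) = (5)² × Var(X) = 25 × 25 = 625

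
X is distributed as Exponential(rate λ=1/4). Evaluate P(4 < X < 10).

P(4 < X < 10) = ∫_{4}^{10} f(x) dx
where f(x) = \frac{e^{- \frac{x}{4}}}{4}
= - \frac{1}{e^{\frac{5}{2}}} + e^{-1}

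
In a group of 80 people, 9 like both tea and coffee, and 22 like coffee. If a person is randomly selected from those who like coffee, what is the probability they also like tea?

P(A ∩ B) = 9/80
P(B) = 22/80 = 11/40
P(A|B) = P(A ∩ B) / P(B) = (9/80) / (11/40) = 9/22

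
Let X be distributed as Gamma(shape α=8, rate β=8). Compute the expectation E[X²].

Using the identity E[X²] = Var(X) + (E[X])²:
E[X] = 1
Var(X) = \frac{1}{8}
E[X²] = \frac{1}{8} + (1)²
= \frac{9}{8}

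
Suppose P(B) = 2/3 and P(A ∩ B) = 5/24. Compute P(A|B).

P(A|B) = P(A ∩ B) / P(B)
= (5/24) / (2/3)
= 5/16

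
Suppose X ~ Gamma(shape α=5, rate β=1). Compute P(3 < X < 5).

P(3 < X < 5) = ∫_{3}^{5} f(x) dx
where f(x) = \frac{x^{4} e^{- x}}{24}
= \frac{-523 + 131 e^{2}}{8 e^{5}}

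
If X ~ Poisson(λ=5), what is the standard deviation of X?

For X ~ Poisson(λ=5):
Var(X) = 5
SD(X) = √(Var(X)) = √(5) = \sqrt{5}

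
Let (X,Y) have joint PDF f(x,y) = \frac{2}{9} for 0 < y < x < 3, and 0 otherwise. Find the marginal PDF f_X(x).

f_X(x) = ∫_0^x \frac{2}{9} dy = \frac{2 x}{9}
for 0 < x < 3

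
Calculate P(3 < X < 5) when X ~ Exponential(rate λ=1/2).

P(3 < X < 5) = ∫_{3}^{5} f(x) dx
where f(x) = \frac{e^{- \frac{x}{2}}}{2}
= - \frac{1 - e}{e^{\frac{5}{2}}}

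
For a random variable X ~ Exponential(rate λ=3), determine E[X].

For X ~ Exponential(rate λ=3), the expected value is:
E[X] = \frac{1}{3}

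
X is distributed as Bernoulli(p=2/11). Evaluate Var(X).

For X ~ Bernoulli(p=2/11):
Var(X) = \frac{18}{121}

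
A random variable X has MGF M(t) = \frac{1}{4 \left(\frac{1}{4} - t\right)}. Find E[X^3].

To find E[X^3], compute M^(3)(0):
M^(1)(t) = \frac{1}{4 \left(\frac{1}{4} - t\right)^{2}}
M^(2)(t) = \frac{1}{2 \left(\frac{1}{4} - t\right)^{3}}
M^(3)(t) = \frac{3}{2 \left(\frac{1}{4} - t\right)^{4}}
M^(3)(0) = 384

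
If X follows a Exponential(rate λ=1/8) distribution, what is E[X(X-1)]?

E[X(X-1)] = E[X² - X] = E[X²] - E[X]
E[X] = 8
E[X²] = Var(X) + (E[X])² = 64 + (8)² = 128
E[X(X-1)] = 128 - 8 = 120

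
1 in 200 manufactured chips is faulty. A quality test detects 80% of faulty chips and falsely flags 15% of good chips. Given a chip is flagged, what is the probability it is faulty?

Let D = the rare event, + = positive/flagged.
P(D) = 1/200
P(+|D) = 80/100 = 4/5
P(+|D') = 15/100 = 3/20
P(+) = P(+|D)P(D) + P(+|D')P(D')
     = \frac{4}{5} × \frac{1}{200} + \frac{3}{20} × \frac{199}{200}
     = \frac{613}{4000}
P(D|+) = P(+|D)P(D)/P(+) = \frac{16}{613}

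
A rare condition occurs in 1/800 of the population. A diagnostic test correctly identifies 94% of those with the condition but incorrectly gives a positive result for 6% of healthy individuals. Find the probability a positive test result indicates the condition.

Let D = the rare event, + = positive/flagged.
P(D) = 1/800
P(+|D) = 94/100 = 47/50
P(+|D') = 6/100 = 3/50
P(+) = P(+|D)P(D) + P(+|D')P(D')
     = \frac{47}{50} × \frac{1}{800} + \frac{3}{50} × \frac{799}{800}
     = \frac{611}{10000}
P(D|+) = P(+|D)P(D)/P(+) = \frac{1}{52}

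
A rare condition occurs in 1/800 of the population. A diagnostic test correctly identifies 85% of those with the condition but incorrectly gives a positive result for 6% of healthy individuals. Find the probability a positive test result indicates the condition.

Let D = the rare event, + = positive/flagged.
P(D) = 1/800
P(+|D) = 85/100 = 17/20
P(+|D') = 6/100 = 3/50
P(+) = P(+|D)P(D) + P(+|D')P(D')
     = \frac{17}{20} × \frac{1}{800} + \frac{3}{50} × \frac{799}{800}
     = \frac{4879}{80000}
P(D|+) = P(+|D)P(D)/P(+) = \frac{5}{287}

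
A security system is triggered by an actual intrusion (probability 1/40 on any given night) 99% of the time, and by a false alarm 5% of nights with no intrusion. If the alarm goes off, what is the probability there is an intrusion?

Let D = the rare event, + = positive/flagged.
P(D) = 1/40
P(+|D) = 99/100
P(+|D') = 5/100 = 1/20
P(+) = P(+|D)P(D) + P(+|D')P(D')
     = \frac{99}{100} × \frac{1}{40} + \frac{1}{20} × \frac{39}{40}
     = \frac{147}{2000}
P(D|+) = P(+|D)P(D)/P(+) = \frac{33}{98}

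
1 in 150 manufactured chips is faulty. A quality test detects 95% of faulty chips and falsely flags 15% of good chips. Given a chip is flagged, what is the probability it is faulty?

Let D = the rare event, + = positive/flagged.
P(D) = 1/150
P(+|D) = 95/100 = 19/20
P(+|D') = 15/100 = 3/20
P(+) = P(+|D)P(D) + P(+|D')P(D')
     = \frac{19}{20} × \frac{1}{150} + \frac{3}{20} × \frac{149}{150}
     = \frac{233}{1500}
P(D|+) = P(+|D)P(D)/P(+) = \frac{19}{466}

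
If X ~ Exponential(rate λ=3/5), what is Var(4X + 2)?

For X ~ Exponential(rate λ=3/5):
Var(X) = \frac{25}{9}
Var(4X + 2) = (4)² × Var(X) = 16 × \frac{25}{9} = \frac{400}{9}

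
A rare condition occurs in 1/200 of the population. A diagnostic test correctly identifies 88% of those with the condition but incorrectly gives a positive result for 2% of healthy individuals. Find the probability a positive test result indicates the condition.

Let D = the rare event, + = positive/flagged.
P(D) = 1/200
P(+|D) = 88/100 = 22/25
P(+|D') = 2/100 = 1/50
P(+) = P(+|D)P(D) + P(+|D')P(D')
     = \frac{22}{25} × \frac{1}{200} + \frac{1}{50} × \frac{199}{200}
     = \frac{243}{10000}
P(D|+) = P(+|D)P(D)/P(+) = \frac{44}{243}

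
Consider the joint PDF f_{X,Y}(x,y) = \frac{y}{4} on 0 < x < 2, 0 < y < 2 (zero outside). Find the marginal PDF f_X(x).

f_X(x) = ∫_0^2 f(x,y) dy
= ∫_0^2 \frac{y}{4} dy
= \frac{1}{2} for 0 < x < 2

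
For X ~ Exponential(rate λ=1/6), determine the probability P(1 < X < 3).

P(1 < X < 3) = ∫_{1}^{3} f(x) dx
where f(x) = \frac{e^{- \frac{x}{6}}}{6}
= - \frac{1}{e^{\frac{1}{2}}} + e^{- \frac{1}{6}}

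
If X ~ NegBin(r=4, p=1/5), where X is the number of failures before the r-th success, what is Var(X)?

For X ~ NegBin(r=4, p=1/5), where X is the number of failures before the r-th success:
Var(X) = 80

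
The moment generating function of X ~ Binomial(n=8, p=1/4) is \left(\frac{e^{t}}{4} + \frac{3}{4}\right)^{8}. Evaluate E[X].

To find E[X], compute M^(1)(0):
M^(1)(t) = 2 \left(\frac{e^{t}}{4} + \frac{3}{4}\right)^{7} e^{t}
M^(1)(0) = 2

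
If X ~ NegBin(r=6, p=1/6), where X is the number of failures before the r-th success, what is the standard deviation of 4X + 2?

For X ~ NegBin(r=6, p=1/6), where X is the number of failures before the r-th success:
Var(X) = 180
SD(X) = √(Var(X)) = √(180) = 6 \sqrt{5}
SD(4X + 2) = |4| × SD(X) = 4 × 6 \sqrt{5} = 24 \sqrt{5}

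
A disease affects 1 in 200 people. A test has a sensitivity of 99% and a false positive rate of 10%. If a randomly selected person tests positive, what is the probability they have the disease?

Let D = the rare event, + = positive/flagged.
P(D) = 1/200
P(+|D) = 99/100
P(+|D') = 10/100 = 1/10
P(+) = P(+|D)P(D) + P(+|D')P(D')
     = \frac{99}{100} × \frac{1}{200} + \frac{1}{10} × \frac{199}{200}
     = \frac{2089}{20000}
P(D|+) = P(+|D)P(D)/P(+) = \frac{99}{2089}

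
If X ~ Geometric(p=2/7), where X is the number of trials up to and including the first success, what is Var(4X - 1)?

For X ~ Geometric(p=2/7), where X is the number of trials up to and including the first success:
Var(X) = \frac{35}{4}
Var(4X - 1) = (4)² × Var(X) = 16 × \frac{35}{4} = 140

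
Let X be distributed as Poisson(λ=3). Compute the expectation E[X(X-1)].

E[X(X-1)] = E[X² - X] = E[X²] - E[X]
E[X] = 3
E[X²] = Var(X) + (E[X])² = 3 + (3)² = 12
E[X(X-1)] = 12 - 3 = 9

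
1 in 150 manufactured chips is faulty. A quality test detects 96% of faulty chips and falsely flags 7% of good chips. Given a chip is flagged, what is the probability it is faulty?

Let D = the rare event, + = positive/flagged.
P(D) = 1/150
P(+|D) = 96/100 = 24/25
P(+|D') = 7/100
P(+) = P(+|D)P(D) + P(+|D')P(D')
     = \frac{24}{25} × \frac{1}{150} + \frac{7}{100} × \frac{149}{150}
     = \frac{1139}{15000}
P(D|+) = P(+|D)P(D)/P(+) = \frac{96}{1139}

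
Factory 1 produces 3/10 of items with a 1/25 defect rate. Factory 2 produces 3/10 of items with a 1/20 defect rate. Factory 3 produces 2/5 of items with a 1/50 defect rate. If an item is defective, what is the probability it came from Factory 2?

Using Bayes' theorem:
P(F1) = 3/10, P(D|F1) = 1/25
P(F2) = 3/10, P(D|F2) = 1/20
P(F3) = 2/5, P(D|F3) = 1/50
P(D) = P(D|F1)P(F1) + P(D|F2)P(F2) + P(D|F3)P(F3)
     = \frac{7}{200}
P(F2|D) = P(D|F2)P(F2) / P(D)
= \frac{3}{7}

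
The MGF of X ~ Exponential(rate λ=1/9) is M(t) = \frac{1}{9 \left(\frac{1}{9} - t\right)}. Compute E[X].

To find E[X], compute M^(1)(0):
M^(1)(t) = \frac{1}{9 \left(\frac{1}{9} - t\right)^{2}}
M^(1)(0) = 9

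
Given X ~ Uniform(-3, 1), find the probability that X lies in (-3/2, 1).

P(-3/2 < X < 1) = ∫_{-3/2}^{1} f(x) dx
where f(x) = \frac{1}{4}
= \frac{5}{8}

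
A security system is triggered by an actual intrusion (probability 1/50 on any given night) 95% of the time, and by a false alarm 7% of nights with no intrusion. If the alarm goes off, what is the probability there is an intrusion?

Let D = the rare event, + = positive/flagged.
P(D) = 1/50
P(+|D) = 95/100 = 19/20
P(+|D') = 7/100
P(+) = P(+|D)P(D) + P(+|D')P(D')
     = \frac{19}{20} × \frac{1}{50} + \frac{7}{100} × \frac{49}{50}
     = \frac{219}{2500}
P(D|+) = P(+|D)P(D)/P(+) = \frac{95}{438}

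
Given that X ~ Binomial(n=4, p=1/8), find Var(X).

For X ~ Binomial(n=4, p=1/8):
Var(X) = \frac{7}{16}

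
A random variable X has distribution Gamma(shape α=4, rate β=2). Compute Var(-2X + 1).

For X ~ Gamma(shape α=4, rate β=2):
Var(X) = 1
Var(-2X + 1) = (-2)² × Var(X) = 4 × 1 = 4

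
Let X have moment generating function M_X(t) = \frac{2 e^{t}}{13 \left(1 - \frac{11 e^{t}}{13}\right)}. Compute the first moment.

To find E[X], compute M^(1)(0):
M^(1)(t) = \frac{2 e^{t}}{13 \left(1 - \frac{11 e^{t}}{13}\right)} + \frac{22 e^{2 t}}{169 \left(1 - \frac{11 e^{t}}{13}\right)^{2}}
M^(1)(0) = \frac{13}{2}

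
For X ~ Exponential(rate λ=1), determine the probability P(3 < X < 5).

P(3 < X < 5) = ∫_{3}^{5} f(x) dx
where f(x) = e^{- x}
= - \frac{1 - e^{2}}{e^{5}}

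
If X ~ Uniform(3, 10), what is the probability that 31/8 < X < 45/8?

P(31/8 < X < 45/8) = ∫_{31/8}^{45/8} f(x) dx
where f(x) = \frac{1}{7}
= \frac{1}{4}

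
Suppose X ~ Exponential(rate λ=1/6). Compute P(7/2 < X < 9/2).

P(7/2 < X < 9/2) = ∫_{7/2}^{9/2} f(x) dx
where f(x) = \frac{e^{- \frac{x}{6}}}{6}
= - \frac{1}{e^{\frac{3}{4}}} + e^{- \frac{7}{12}}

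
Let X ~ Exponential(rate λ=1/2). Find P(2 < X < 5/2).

P(2 < X < 5/2) = ∫_{2}^{5/2} f(x) dx
where f(x) = \frac{e^{- \frac{x}{2}}}{2}
= - \frac{1}{e^{\frac{5}{4}}} + e^{-1}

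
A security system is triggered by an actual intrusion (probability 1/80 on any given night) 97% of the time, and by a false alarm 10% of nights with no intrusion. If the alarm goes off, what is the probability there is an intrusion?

Let D = the rare event, + = positive/flagged.
P(D) = 1/80
P(+|D) = 97/100
P(+|D') = 10/100 = 1/10
P(+) = P(+|D)P(D) + P(+|D')P(D')
     = \frac{97}{100} × \frac{1}{80} + \frac{1}{10} × \frac{79}{80}
     = \frac{887}{8000}
P(D|+) = P(+|D)P(D)/P(+) = \frac{97}{887}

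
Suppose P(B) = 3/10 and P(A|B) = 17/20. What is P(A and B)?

By definition, P(A|B) = P(A ∩ B) / P(B)
So P(A ∩ B) = P(A|B) × P(B)
= 17/20 × 3/10
= 51/200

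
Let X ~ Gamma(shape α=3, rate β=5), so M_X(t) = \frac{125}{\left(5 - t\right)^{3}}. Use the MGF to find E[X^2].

To find E[X^2], compute M^(2)(0):
M^(1)(t) = \frac{375}{\left(5 - t\right)^{4}}
M^(2)(t) = \frac{1500}{\left(5 - t\right)^{5}}
M^(2)(0) = \frac{12}{25}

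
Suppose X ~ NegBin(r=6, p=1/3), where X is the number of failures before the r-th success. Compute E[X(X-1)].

E[X(X-1)] = E[X² - X] = E[X²] - E[X]
E[X] = 12
E[X²] = Var(X) + (E[X])² = 36 + (12)² = 180
E[X(X-1)] = 180 - 12 = 168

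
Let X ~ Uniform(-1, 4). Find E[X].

For X ~ Uniform(-1, 4), the expected value is:
E[X] = \frac{3}{2}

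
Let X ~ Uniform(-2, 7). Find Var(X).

For X ~ Uniform(-2, 7):
Var(X) = \frac{27}{4}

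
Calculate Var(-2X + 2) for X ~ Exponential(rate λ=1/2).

For X ~ Exponential(rate λ=1/2):
Var(X) = 4
Var(-2X + 2) = (-2)² × Var(X) = 4 × 4 = 16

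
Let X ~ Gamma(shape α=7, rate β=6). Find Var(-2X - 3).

For X ~ Gamma(shape α=7, rate β=6):
Var(X) = \frac{7}{36}
Var(-2X - 3) = (-2)² × Var(X) = 4 × \frac{7}{36} = \frac{7}{9}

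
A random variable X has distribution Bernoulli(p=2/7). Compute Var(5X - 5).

For X ~ Bernoulli(p=2/7):
Var(X) = \frac{10}{49}
Var(5X - 5) = (5)² × Var(X) = 25 × \frac{10}{49} = \frac{250}{49}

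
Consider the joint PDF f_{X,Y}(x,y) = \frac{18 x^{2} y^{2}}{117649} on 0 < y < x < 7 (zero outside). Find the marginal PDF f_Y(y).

f_Y(y) = ∫_y^7 \frac{18 x^{2} y^{2}}{117649} dx = \frac{6 y^{2} \left(343 - y^{3}\right)}{117649}
for 0 < y < 7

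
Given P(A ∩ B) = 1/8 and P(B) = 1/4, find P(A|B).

P(A|B) = P(A ∩ B) / P(B)
= (1/8) / (1/4)
= 1/2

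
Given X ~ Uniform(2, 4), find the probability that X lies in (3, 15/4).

P(3 < X < 15/4) = ∫_{3}^{15/4} f(x) dx
where f(x) = \frac{1}{2}
= \frac{3}{8}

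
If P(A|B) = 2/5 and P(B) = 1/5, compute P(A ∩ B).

By definition, P(A|B) = P(A ∩ B) / P(B)
So P(A ∩ B) = P(A|B) × P(B)
= 2/5 × 1/5
= 2/25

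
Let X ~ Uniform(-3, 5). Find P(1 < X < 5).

P(1 < X < 5) = ∫_{1}^{5} f(x) dx
where f(x) = \frac{1}{8}
= \frac{1}{2}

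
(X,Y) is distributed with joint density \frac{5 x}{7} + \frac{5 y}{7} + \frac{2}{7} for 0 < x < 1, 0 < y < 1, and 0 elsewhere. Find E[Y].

E[Y] = ∫_0^1 ∫_0^1 y × f(x,y) dx dy
= \frac{47}{84}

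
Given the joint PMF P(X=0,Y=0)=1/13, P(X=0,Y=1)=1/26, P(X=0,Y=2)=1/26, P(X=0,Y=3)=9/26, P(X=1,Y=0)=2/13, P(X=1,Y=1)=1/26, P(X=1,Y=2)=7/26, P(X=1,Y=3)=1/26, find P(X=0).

P(X=0) = P(X=0,Y=0) + P(X=0,Y=1) + P(X=0,Y=2) + P(X=0,Y=3)
= 1/13 + 1/26 + 1/26 + 9/26
= 1/2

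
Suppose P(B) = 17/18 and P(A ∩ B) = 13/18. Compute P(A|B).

P(A|B) = P(A ∩ B) / P(B)
= (13/18) / (17/18)
= 13/17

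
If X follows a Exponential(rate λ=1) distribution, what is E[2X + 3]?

For X ~ Exponential(rate λ=1):
E[X] = 1
E[2X + 3] = 2 × E[X] + 3 = 5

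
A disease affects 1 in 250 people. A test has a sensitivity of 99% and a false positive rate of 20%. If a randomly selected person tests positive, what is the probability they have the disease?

Let D = the rare event, + = positive/flagged.
P(D) = 1/250
P(+|D) = 99/100
P(+|D') = 20/100 = 1/5
P(+) = P(+|D)P(D) + P(+|D')P(D')
     = \frac{99}{100} × \frac{1}{250} + \frac{1}{5} × \frac{249}{250}
     = \frac{5079}{25000}
P(D|+) = P(+|D)P(D)/P(+) = \frac{33}{1693}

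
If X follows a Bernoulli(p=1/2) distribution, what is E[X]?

For X ~ Bernoulli(p=1/2), the expected value is:
E[X] = \frac{1}{2}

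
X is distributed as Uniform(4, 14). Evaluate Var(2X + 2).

For X ~ Uniform(4, 14):
Var(X) = \frac{25}{3}
Var(2X + 2) = (2)² × Var(X) = 4 × \frac{25}{3} = \frac{100}{3}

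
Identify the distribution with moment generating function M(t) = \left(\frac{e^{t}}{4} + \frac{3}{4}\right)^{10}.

The MGF M(t) = \left(\frac{e^{t}}{4} + \frac{3}{4}\right)^{10} is the standard form for the Binomial distribution.
Comparing with the known MGF formula identifies: Binomial(n=10, p=1/4)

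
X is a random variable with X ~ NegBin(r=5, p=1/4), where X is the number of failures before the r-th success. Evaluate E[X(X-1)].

E[X(X-1)] = E[X² - X] = E[X²] - E[X]
E[X] = 15
E[X²] = Var(X) + (E[X])² = 60 + (15)² = 285
E[X(X-1)] = 285 - 15 = 270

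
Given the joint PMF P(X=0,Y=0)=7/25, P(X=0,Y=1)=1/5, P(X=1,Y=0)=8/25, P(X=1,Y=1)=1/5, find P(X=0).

P(X=0) = P(X=0,Y=0) + P(X=0,Y=1)
= 7/25 + 1/5
= 12/25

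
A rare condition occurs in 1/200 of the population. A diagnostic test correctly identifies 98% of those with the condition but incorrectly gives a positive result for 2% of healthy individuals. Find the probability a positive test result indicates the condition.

Let D = the rare event, + = positive/flagged.
P(D) = 1/200
P(+|D) = 98/100 = 49/50
P(+|D') = 2/100 = 1/50
P(+) = P(+|D)P(D) + P(+|D')P(D')
     = \frac{49}{50} × \frac{1}{200} + \frac{1}{50} × \frac{199}{200}
     = \frac{31}{1250}
P(D|+) = P(+|D)P(D)/P(+) = \frac{49}{248}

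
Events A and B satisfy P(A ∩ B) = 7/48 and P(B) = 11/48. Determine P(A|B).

P(A|B) = P(A ∩ B) / P(B)
= (7/48) / (11/48)
= 7/11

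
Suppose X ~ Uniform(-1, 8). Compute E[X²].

Using the identity E[X²] = Var(X) + (E[X])²:
E[X] = \frac{7}{2}
Var(X) = \frac{27}{4}
E[X²] = \frac{27}{4} + (\frac{7}{2})²
= 19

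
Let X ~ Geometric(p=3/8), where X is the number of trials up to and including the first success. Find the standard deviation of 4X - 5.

For X ~ Geometric(p=3/8), where X is the number of trials up to and including the first success:
Var(X) = \frac{40}{9}
SD(X) = √(Var(X)) = √(\frac{40}{9}) = \frac{2 \sqrt{10}}{3}
SD(4X - 5) = |4| × SD(X) = 4 × \frac{2 \sqrt{10}}{3} = \frac{8 \sqrt{10}}{3}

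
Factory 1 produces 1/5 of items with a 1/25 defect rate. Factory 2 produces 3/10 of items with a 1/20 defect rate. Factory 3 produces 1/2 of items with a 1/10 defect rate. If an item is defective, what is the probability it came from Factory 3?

Using Bayes' theorem:
P(F1) = 1/5, P(D|F1) = 1/25
P(F2) = 3/10, P(D|F2) = 1/20
P(F3) = 1/2, P(D|F3) = 1/10
P(D) = P(D|F1)P(F1) + P(D|F2)P(F2) + P(D|F3)P(F3)
     = \frac{73}{1000}
P(F3|D) = P(D|F3)P(F3) / P(D)
= \frac{50}{73}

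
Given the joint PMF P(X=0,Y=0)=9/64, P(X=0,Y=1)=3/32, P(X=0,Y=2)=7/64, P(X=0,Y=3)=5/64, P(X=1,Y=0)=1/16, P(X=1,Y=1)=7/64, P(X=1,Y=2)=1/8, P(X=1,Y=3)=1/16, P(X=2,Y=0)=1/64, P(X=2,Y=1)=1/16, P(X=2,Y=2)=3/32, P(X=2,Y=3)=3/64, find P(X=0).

P(X=0) = P(X=0,Y=0) + P(X=0,Y=1) + P(X=0,Y=2) + P(X=0,Y=3)
= 9/64 + 3/32 + 7/64 + 5/64
= 27/64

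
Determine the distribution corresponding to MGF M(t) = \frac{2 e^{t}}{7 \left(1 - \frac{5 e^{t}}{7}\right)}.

The MGF M(t) = \frac{2 e^{t}}{7 \left(1 - \frac{5 e^{t}}{7}\right)} is the standard form for the Geometric distribution.
Comparing with the known MGF formula identifies: Geometric(p=2/7), X = trial number of first success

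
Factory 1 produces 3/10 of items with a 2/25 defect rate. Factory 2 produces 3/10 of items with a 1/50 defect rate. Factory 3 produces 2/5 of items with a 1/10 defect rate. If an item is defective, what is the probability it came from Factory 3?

Using Bayes' theorem:
P(F1) = 3/10, P(D|F1) = 2/25
P(F2) = 3/10, P(D|F2) = 1/50
P(F3) = 2/5, P(D|F3) = 1/10
P(D) = P(D|F1)P(F1) + P(D|F2)P(F2) + P(D|F3)P(F3)
     = \frac{7}{100}
P(F3|D) = P(D|F3)P(F3) / P(D)
= \frac{4}{7}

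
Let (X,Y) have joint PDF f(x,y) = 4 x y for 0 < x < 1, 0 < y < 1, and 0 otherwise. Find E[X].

E[X] = ∫_0^1 ∫_0^1 x × f(x,y) dy dx
= ∫_0^1 ∫_0^1 x × (4 x y) dy dx
= \frac{2}{3}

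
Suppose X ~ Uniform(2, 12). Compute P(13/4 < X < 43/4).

P(13/4 < X < 43/4) = ∫_{13/4}^{43/4} f(x) dx
where f(x) = \frac{1}{10}
= \frac{3}{4}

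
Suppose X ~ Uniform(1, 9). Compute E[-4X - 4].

For X ~ Uniform(1, 9):
E[X] = 5
E[-4X - 4] = -4 × E[X] - 4 = -24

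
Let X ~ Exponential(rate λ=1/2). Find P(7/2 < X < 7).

P(7/2 < X < 7) = ∫_{7/2}^{7} f(x) dx
where f(x) = \frac{e^{- \frac{x}{2}}}{2}
= - \frac{1}{e^{\frac{7}{2}}} + e^{- \frac{7}{4}}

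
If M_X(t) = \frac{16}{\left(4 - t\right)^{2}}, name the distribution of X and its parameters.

The MGF M(t) = \frac{16}{\left(4 - t\right)^{2}} is the standard form for the Gamma distribution.
Comparing with the known MGF formula identifies: Gamma(shape α=2, rate β=4)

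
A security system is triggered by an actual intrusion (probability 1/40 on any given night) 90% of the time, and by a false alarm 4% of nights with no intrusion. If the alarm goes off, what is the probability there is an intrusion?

Let D = the rare event, + = positive/flagged.
P(D) = 1/40
P(+|D) = 90/100 = 9/10
P(+|D') = 4/100 = 1/25
P(+) = P(+|D)P(D) + P(+|D')P(D')
     = \frac{9}{10} × \frac{1}{40} + \frac{1}{25} × \frac{39}{40}
     = \frac{123}{2000}
P(D|+) = P(+|D)P(D)/P(+) = \frac{15}{41}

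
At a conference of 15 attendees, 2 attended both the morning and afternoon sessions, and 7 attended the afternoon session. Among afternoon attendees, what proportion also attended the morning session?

P(A ∩ B) = 2/15
P(B) = 7/15
P(A|B) = P(A ∩ B) / P(B) = (2/15) / (7/15) = 2/7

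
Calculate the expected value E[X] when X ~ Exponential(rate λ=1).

For X ~ Exponential(rate λ=1), the expected value is:
E[X] = 1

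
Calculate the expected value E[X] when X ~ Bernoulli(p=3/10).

For X ~ Bernoulli(p=3/10), the expected value is:
E[X] = \frac{3}{10}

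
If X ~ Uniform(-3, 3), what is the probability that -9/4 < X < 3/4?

P(-9/4 < X < 3/4) = ∫_{-9/4}^{3/4} f(x) dx
where f(x) = \frac{1}{6}
= \frac{1}{2}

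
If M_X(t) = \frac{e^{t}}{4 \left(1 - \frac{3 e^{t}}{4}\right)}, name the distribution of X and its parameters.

The MGF M(t) = \frac{e^{t}}{4 \left(1 - \frac{3 e^{t}}{4}\right)} is the standard form for the Geometric distribution.
Comparing with the known MGF formula identifies: Geometric(p=1/4), X = trial number of first success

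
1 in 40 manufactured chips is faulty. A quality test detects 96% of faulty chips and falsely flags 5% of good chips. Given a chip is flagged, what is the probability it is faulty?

Let D = the rare event, + = positive/flagged.
P(D) = 1/40
P(+|D) = 96/100 = 24/25
P(+|D') = 5/100 = 1/20
P(+) = P(+|D)P(D) + P(+|D')P(D')
     = \frac{24}{25} × \frac{1}{40} + \frac{1}{20} × \frac{39}{40}
     = \frac{291}{4000}
P(D|+) = P(+|D)P(D)/P(+) = \frac{32}{97}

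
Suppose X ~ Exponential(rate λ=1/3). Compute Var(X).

For X ~ Exponential(rate λ=1/3):
Var(X) = 9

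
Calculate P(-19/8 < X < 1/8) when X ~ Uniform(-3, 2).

P(-19/8 < X < 1/8) = ∫_{-19/8}^{1/8} f(x) dx
where f(x) = \frac{1}{5}
= \frac{1}{2}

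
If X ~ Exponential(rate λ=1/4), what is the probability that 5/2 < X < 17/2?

P(5/2 < X < 17/2) = ∫_{5/2}^{17/2} f(x) dx
where f(x) = \frac{e^{- \frac{x}{4}}}{4}
= - \frac{1 - e^{\frac{3}{2}}}{e^{\frac{17}{8}}}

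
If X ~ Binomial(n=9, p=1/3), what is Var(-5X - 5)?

For X ~ Binomial(n=9, p=1/3):
Var(X) = 2
Var(-5X - 5) = (-5)² × Var(X) = 25 × 2 = 50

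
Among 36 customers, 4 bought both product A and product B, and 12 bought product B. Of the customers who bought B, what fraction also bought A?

P(A ∩ B) = 4/36 = 1/9
P(B) = 12/36 = 1/3
P(A|B) = P(A ∩ B) / P(B) = (1/9) / (1/3) = 1/3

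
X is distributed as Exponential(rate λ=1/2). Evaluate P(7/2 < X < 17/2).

P(7/2 < X < 17/2) = ∫_{7/2}^{17/2} f(x) dx
where f(x) = \frac{e^{- \frac{x}{2}}}{2}
= - \frac{1 - e^{\frac{5}{2}}}{e^{\frac{17}{4}}}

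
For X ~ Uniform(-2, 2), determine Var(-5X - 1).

For X ~ Uniform(-2, 2):
Var(X) = \frac{4}{3}
Var(-5X - 1) = (-5)² × Var(X) = 25 × \frac{4}{3} = \frac{100}{3}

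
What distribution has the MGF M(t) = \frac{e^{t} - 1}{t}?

The MGF M(t) = \frac{e^{t} - 1}{t} is the standard form for the Uniform distribution.
Comparing with the known MGF formula identifies: Uniform(0, 1)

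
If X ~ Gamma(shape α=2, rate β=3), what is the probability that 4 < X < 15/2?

P(4 < X < 15/2) = ∫_{4}^{15/2} f(x) dx
where f(x) = 9 x e^{- 3 x}
= - \frac{47}{2 e^{\frac{45}{2}}} + \frac{13}{e^{12}}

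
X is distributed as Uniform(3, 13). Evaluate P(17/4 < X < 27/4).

P(17/4 < X < 27/4) = ∫_{17/4}^{27/4} f(x) dx
where f(x) = \frac{1}{10}
= \frac{1}{4}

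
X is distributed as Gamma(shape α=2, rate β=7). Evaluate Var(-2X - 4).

For X ~ Gamma(shape α=2, rate β=7):
Var(X) = \frac{2}{49}
Var(-2X - 4) = (-2)² × Var(X) = 4 × \frac{2}{49} = \frac{8}{49}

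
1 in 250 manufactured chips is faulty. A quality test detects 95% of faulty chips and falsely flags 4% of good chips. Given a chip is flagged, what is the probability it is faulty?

Let D = the rare event, + = positive/flagged.
P(D) = 1/250
P(+|D) = 95/100 = 19/20
P(+|D') = 4/100 = 1/25
P(+) = P(+|D)P(D) + P(+|D')P(D')
     = \frac{19}{20} × \frac{1}{250} + \frac{1}{25} × \frac{249}{250}
     = \frac{1091}{25000}
P(D|+) = P(+|D)P(D)/P(+) = \frac{95}{1091}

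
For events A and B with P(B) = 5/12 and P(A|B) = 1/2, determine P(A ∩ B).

By definition, P(A|B) = P(A ∩ B) / P(B)
So P(A ∩ B) = P(A|B) × P(B)
= 1/2 × 5/12
= 5/24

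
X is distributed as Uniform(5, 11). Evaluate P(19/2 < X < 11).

P(19/2 < X < 11) = ∫_{19/2}^{11} f(x) dx
where f(x) = \frac{1}{6}
= \frac{1}{4}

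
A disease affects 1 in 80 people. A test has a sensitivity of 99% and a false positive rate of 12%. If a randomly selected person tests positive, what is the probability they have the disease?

Let D = the rare event, + = positive/flagged.
P(D) = 1/80
P(+|D) = 99/100
P(+|D') = 12/100 = 3/25
P(+) = P(+|D)P(D) + P(+|D')P(D')
     = \frac{99}{100} × \frac{1}{80} + \frac{3}{25} × \frac{79}{80}
     = \frac{1047}{8000}
P(D|+) = P(+|D)P(D)/P(+) = \frac{33}{349}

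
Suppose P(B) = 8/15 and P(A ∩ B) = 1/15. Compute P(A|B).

P(A|B) = P(A ∩ B) / P(B)
= (1/15) / (8/15)
= 1/8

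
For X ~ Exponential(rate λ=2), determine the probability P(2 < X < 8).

P(2 < X < 8) = ∫_{2}^{8} f(x) dx
where f(x) = 2 e^{- 2 x}
= - \frac{1 - e^{12}}{e^{16}}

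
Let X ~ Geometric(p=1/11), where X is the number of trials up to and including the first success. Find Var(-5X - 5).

For X ~ Geometric(p=1/11), where X is the number of trials up to and including the first success:
Var(X) = 110
Var(-5X - 5) = (-5)² × Var(X) = 25 × 110 = 2750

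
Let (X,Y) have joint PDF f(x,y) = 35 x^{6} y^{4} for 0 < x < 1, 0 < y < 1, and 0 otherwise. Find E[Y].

E[Y] = ∫_0^1 ∫_0^1 y × f(x,y) dx dy
= \frac{5}{6}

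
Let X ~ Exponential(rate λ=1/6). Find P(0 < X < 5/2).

P(0 < X < 5/2) = ∫_{0}^{5/2} f(x) dx
where f(x) = \frac{e^{- \frac{x}{6}}}{6}
= 1 - e^{- \frac{5}{12}}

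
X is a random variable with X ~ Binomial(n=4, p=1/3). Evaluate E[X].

For X ~ Binomial(n=4, p=1/3), the expected value is:
E[X] = \frac{4}{3}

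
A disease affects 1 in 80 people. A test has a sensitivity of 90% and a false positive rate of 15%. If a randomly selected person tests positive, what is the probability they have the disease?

Let D = the rare event, + = positive/flagged.
P(D) = 1/80
P(+|D) = 90/100 = 9/10
P(+|D') = 15/100 = 3/20
P(+) = P(+|D)P(D) + P(+|D')P(D')
     = \frac{9}{10} × \frac{1}{80} + \frac{3}{20} × \frac{79}{80}
     = \frac{51}{320}
P(D|+) = P(+|D)P(D)/P(+) = \frac{6}{85}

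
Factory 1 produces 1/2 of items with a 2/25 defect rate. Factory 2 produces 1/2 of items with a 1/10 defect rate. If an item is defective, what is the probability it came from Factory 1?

Using Bayes' theorem:
P(F1) = 1/2, P(D|F1) = 2/25
P(F2) = 1/2, P(D|F2) = 1/10
P(D) = P(D|F1)P(F1) + P(D|F2)P(F2)
     = \frac{9}{100}
P(F1|D) = P(D|F1)P(F1) / P(D)
= \frac{4}{9}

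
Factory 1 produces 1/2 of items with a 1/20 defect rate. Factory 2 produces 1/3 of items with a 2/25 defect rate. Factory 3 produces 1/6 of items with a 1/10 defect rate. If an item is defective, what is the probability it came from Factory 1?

Using Bayes' theorem:
P(F1) = 1/2, P(D|F1) = 1/20
P(F2) = 1/3, P(D|F2) = 2/25
P(F3) = 1/6, P(D|F3) = 1/10
P(D) = P(D|F1)P(F1) + P(D|F2)P(F2) + P(D|F3)P(F3)
     = \frac{41}{600}
P(F1|D) = P(D|F1)P(F1) / P(D)
= \frac{15}{41}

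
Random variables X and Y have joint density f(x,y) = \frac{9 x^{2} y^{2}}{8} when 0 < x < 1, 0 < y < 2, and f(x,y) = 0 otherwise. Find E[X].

f_X(x) = ∫_0^2 \frac{9 x^{2} y^{2}}{8} dy = 3 x^{2}
E[X] = ∫_0^1 x × (3 x^{2}) dx = \frac{3}{4}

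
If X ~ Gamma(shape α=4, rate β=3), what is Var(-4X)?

For X ~ Gamma(shape α=4, rate β=3):
Var(X) = \frac{4}{9}
Var(-4X) = (-4)² × Var(X) = 16 × \frac{4}{9} = \frac{64}{9}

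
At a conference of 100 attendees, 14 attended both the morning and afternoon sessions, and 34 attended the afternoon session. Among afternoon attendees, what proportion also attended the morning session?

P(A ∩ B) = 14/100 = 7/50
P(B) = 34/100 = 17/50
P(A|B) = P(A ∩ B) / P(B) = (7/50) / (17/50) = 7/17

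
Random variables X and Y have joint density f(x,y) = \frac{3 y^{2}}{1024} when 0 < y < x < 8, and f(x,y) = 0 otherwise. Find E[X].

f_X(x) = ∫_0^x \frac{3 y^{2}}{1024} dy = \frac{x^{3}}{1024}
E[X] = ∫_0^8 x × (\frac{x^{3}}{1024}) dx = \frac{32}{5}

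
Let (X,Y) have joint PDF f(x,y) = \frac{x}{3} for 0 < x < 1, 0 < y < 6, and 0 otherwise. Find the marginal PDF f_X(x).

f_X(x) = ∫_0^6 f(x,y) dy
= ∫_0^6 \frac{x}{3} dy
= 2 x for 0 < x < 1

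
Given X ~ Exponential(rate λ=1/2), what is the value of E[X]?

For X ~ Exponential(rate λ=1/2), the expected value is:
E[X] = 2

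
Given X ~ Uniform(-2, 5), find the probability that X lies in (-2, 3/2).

P(-2 < X < 3/2) = ∫_{-2}^{3/2} f(x) dx
where f(x) = \frac{1}{7}
= \frac{1}{2}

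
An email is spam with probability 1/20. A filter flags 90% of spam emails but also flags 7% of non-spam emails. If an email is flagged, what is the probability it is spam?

Let D = the rare event, + = positive/flagged.
P(D) = 1/20
P(+|D) = 90/100 = 9/10
P(+|D') = 7/100
P(+) = P(+|D)P(D) + P(+|D')P(D')
     = \frac{9}{10} × \frac{1}{20} + \frac{7}{100} × \frac{19}{20}
     = \frac{223}{2000}
P(D|+) = P(+|D)P(D)/P(+) = \frac{90}{223}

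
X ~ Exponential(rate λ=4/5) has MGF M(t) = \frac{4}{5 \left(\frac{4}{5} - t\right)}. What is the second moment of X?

To find E[X^2], compute M^(2)(0):
M^(1)(t) = \frac{4}{5 \left(\frac{4}{5} - t\right)^{2}}
M^(2)(t) = \frac{8}{5 \left(\frac{4}{5} - t\right)^{3}}
M^(2)(0) = \frac{25}{8}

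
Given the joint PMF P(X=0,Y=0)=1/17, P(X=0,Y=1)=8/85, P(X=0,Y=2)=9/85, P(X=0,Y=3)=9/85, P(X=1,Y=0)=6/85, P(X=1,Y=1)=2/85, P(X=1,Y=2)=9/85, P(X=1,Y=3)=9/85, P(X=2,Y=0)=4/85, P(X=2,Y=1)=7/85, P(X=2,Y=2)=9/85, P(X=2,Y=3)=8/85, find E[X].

First find marginal of X:
P(X=0) = 31/85
P(X=1) = 26/85
P(X=2) = 28/85
E[X] = 0 × 31/85 + 1 × 26/85 + 2 × 28/85 = 82/85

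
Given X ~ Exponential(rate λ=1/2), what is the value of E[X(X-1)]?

E[X(X-1)] = E[X² - X] = E[X²] - E[X]
E[X] = 2
E[X²] = Var(X) + (E[X])² = 4 + (2)² = 8
E[X(X-1)] = 8 - 2 = 6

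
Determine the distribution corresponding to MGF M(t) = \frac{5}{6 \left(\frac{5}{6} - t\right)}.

The MGF M(t) = \frac{5}{6 \left(\frac{5}{6} - t\right)} is the standard form for the Exponential distribution.
Comparing with the known MGF formula identifies: Exponential(rate λ=5/6)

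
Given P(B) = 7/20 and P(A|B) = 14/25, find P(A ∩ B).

By definition, P(A|B) = P(A ∩ B) / P(B)
So P(A ∩ B) = P(A|B) × P(B)
= 14/25 × 7/20
= 49/250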